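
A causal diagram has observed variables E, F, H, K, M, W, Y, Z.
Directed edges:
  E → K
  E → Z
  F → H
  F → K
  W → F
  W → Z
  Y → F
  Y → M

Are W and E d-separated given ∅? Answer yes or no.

Yes — W ⊥ E | ∅.

Bayes-Ball from W | ∅ reaches {F,H,K,Z}.
E ∉ reach(W|∅) ⇒ W ⊥ E | ∅.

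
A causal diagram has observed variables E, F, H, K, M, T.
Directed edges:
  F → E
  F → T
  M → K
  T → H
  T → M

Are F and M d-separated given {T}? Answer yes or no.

Bayes-Ball from F | {T} reaches {E}.
M ∉ reach(F|{T}) ⇒ F ⊥ M | {T}.

Yes — F ⊥ M | {T}.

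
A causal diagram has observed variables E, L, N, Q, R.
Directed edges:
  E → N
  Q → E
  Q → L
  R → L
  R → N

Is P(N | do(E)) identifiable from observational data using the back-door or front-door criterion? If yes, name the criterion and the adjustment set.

desc(E)\{E}={N}; candidates ⊆ {L,Q,R}.
∅: E⊥N given ∅ in G with E→· removed — back-door holds.
P(N|do(E)) = P(N|E) — no adjustment needed.

P(N|do(E)): backdoor, adjust for ∅.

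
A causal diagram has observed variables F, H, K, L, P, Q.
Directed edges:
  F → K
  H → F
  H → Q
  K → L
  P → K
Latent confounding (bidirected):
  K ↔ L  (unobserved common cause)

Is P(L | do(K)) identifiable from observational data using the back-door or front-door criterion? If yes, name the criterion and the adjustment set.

P(L|do(K)): not identifiable (no BD/FD set).

desc(K)\{K}={L}; candidates ⊆ {F,H,P,Q}.
K↔L: latent back-door arc(s) into K.
size 0: {}; under {} K still reaches {F,H,L,P,Q} ∋ L.
size 1: {F}, {H}, {P} …(+1); under {F} K still reaches {L,P} ∋ L.
size 2: {F,H}, {F,P}, {F,Q} …(+3); under {F,H} K still reaches {L,P} ∋ L.
K↔L cannot be blocked by any observed set — no back-door set.
No mediator lies on a directed K→…→L path.
Neither criterion identifies P(L|do(K)) in this graph.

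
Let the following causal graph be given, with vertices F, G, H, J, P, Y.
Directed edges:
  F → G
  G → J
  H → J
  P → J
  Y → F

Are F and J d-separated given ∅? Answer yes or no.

Bayes-Ball from F | ∅ reaches {G,J,Y}.
J ∈ reach(F|∅) ⇒ F ⊥̸ J | ∅.

No — F and J are d-connected given ∅.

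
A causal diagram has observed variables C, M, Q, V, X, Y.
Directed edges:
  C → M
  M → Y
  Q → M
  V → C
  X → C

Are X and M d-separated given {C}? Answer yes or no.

Yes — X ⊥ M | {C}.

Bayes-Ball from X | {C} reaches {V}.
M ∉ reach(X|{C}) ⇒ X ⊥ M | {C}.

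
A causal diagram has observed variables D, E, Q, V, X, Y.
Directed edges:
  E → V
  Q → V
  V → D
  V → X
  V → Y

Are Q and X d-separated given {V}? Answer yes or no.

Bayes-Ball from Q | {V} reaches {E}.
X ∉ reach(Q|{V}) ⇒ Q ⊥ X | {V}.

Yes — Q ⊥ X | {V}.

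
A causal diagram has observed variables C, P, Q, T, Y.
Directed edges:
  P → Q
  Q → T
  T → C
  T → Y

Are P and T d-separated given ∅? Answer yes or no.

No — P and T are d-connected given ∅.

Bayes-Ball from P | ∅ reaches {C,Q,T,Y}.
T ∈ reach(P|∅) ⇒ P ⊥̸ T | ∅.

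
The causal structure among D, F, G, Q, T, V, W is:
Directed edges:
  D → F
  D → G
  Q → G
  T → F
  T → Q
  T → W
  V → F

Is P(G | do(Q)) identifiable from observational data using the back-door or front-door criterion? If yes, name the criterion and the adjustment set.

desc(Q)\{Q}={G}; candidates ⊆ {D,F,T,V,W}.
∅: Q⊥G given ∅ in G with Q→· removed — back-door holds.
P(G|do(Q)) = P(G|Q) — no adjustment needed.

P(G|do(Q)): backdoor, adjust for ∅.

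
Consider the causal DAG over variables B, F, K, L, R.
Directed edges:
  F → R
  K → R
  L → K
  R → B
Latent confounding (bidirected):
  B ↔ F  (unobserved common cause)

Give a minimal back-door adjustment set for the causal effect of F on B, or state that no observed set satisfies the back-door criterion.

F→B: no observed back-door set.

desc(F)\{F}={B,R}; candidates ⊆ {K,L}.
F↔B: latent back-door arc(s) into F.
size 0: {}; under {} F still reaches {B} ∋ B.
size 1: {K}, {L}; under {K} F still reaches {B} ∋ B.
size 2: {K,L}; under {K,L} F still reaches {B} ∋ B.
F↔B cannot be blocked by any observed set — no back-door set.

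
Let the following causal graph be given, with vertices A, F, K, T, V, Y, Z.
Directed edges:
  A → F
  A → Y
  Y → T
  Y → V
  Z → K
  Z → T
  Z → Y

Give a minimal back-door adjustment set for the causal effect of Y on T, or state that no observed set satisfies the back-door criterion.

desc(Y)\{Y}={T,V}; candidates ⊆ {A,F,K,Z}.
size 0: {}; under {} Y still reaches {A,F,K,T,Z} ∋ T.
{Z}: Y⊥T given {Z} in G with Y→· removed — back-door holds.

Y→T: minimal back-door set {Z}.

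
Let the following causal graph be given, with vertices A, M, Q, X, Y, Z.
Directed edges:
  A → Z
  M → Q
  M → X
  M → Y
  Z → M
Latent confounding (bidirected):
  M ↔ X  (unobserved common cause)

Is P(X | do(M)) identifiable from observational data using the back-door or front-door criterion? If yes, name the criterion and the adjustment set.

P(X|do(M)): not identifiable (no BD/FD set).

desc(M)\{M}={Q,X,Y}; candidates ⊆ {A,Z}.
M↔X: latent back-door arc(s) into M.
size 0: {}; under {} M still reaches {A,X,Z} ∋ X.
size 1: {A}, {Z}; under {A} M still reaches {X,Z} ∋ X.
size 2: {A,Z}; under {A,Z} M still reaches {X} ∋ X.
M↔X cannot be blocked by any observed set — no back-door set.
No mediator lies on a directed M→…→X path.
Neither criterion identifies P(X|do(M)) in this graph.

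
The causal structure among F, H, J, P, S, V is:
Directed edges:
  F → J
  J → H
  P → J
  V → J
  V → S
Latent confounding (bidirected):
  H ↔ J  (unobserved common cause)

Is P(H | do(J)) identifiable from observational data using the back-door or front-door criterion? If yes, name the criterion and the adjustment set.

P(H|do(J)): not identifiable (no BD/FD set).

desc(J)\{J}={H}; candidates ⊆ {F,P,S,V}.
J↔H: latent back-door arc(s) into J.
size 0: {}; under {} J still reaches {F,H,P,S,V} ∋ H.
size 1: {F}, {P}, {S} …(+1); under {F} J still reaches {H,P,S,V} ∋ H.
size 2: {F,P}, {F,S}, {F,V} …(+3); under {F,P} J still reaches {H,S,V} ∋ H.
J↔H cannot be blocked by any observed set — no back-door set.
No mediator lies on a directed J→…→H path.
Neither criterion identifies P(H|do(J)) in this graph.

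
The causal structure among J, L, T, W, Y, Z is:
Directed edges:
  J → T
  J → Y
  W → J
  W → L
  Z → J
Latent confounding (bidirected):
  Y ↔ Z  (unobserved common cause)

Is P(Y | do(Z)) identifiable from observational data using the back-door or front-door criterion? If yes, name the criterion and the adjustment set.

desc(Z)\{Z}={J,T,Y}; candidates ⊆ {L,W}.
Z↔Y: latent back-door arc(s) into Z.
size 0: {}; under {} Z still reaches {Y} ∋ Y.
size 1: {L}, {W}; under {L} Z still reaches {Y} ∋ Y.
size 2: {L,W}; under {L,W} Z still reaches {Y} ∋ Y.
Z↔Y cannot be blocked by any observed set — no back-door set.
{J}: (i) intercepts every directed Z→Y path; (ii) no back-door Z→{J}; (iii) {Z} blocks every back-door {J}→Y. Front-door holds.
P(Y|do(Z)) = Σ_{J} P(J|Z) Σ_{Z'} P(Y|J,Z')P(Z').

P(Y|do(Z)): frontdoor, adjust for {J}.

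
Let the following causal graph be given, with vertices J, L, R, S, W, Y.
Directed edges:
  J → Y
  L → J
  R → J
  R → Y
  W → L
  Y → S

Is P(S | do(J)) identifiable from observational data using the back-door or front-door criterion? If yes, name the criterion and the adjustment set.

desc(J)\{J}={S,Y}; candidates ⊆ {L,R,W}.
size 0: {}; under {} J still reaches {L,R,S,W,Y} ∋ S.
{R}: J⊥S given {R} in G with J→· removed — back-door holds.
P(S|do(J)) = Σ_{R} P(S|J,R)·P(R).

P(S|do(J)): backdoor, adjust for {R}.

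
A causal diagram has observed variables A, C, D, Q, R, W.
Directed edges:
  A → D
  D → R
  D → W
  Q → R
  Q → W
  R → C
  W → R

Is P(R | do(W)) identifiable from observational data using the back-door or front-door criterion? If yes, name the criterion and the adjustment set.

P(R|do(W)): backdoor, adjust for {D, Q}.

desc(W)\{W}={C,R}; candidates ⊆ {A,D,Q}.
size 0: {}; under {} W still reaches {A,C,D,Q,R} ∋ R.
size 1: {A}, {D}, {Q}; under {A} W still reaches {C,D,Q,R} ∋ R.
{D,Q}: W⊥R given {D,Q} in G with W→· removed — back-door holds.
P(R|do(W)) = Σ_{D,Q} P(R|W,D,Q)·P(D,Q).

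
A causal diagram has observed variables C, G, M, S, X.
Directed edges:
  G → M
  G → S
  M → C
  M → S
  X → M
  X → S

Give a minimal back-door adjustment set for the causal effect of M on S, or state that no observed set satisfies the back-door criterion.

desc(M)\{M}={C,S}; candidates ⊆ {G,X}.
size 0: {}; under {} M still reaches {G,S,X} ∋ S.
size 1: {G}, {X}; under {G} M still reaches {S,X} ∋ S.
{G,X}: M⊥S given {G,X} in G with M→· removed — back-door holds.

M→S: minimal back-door set {G, X}.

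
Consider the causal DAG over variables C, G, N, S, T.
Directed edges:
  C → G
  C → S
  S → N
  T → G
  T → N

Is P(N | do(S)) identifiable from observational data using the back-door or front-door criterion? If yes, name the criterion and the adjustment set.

P(N|do(S)): backdoor, adjust for ∅.

desc(S)\{S}={N}; candidates ⊆ {C,G,T}.
∅: S⊥N given ∅ in G with S→· removed — back-door holds.
P(N|do(S)) = P(N|S) — no adjustment needed.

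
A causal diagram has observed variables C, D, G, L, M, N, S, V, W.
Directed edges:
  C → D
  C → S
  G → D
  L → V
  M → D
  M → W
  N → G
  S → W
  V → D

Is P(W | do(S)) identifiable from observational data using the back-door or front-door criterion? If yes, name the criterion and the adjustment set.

P(W|do(S)): backdoor, adjust for ∅.

desc(S)\{S}={W}; candidates ⊆ {C,D,G,L,M,N,V}.
∅: S⊥W given ∅ in G with S→· removed — back-door holds.
P(W|do(S)) = P(W|S) — no adjustment needed.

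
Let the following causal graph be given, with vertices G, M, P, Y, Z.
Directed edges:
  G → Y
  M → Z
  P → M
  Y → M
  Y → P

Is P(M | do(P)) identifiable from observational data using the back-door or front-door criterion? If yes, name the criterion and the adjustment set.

desc(P)\{P}={M,Z}; candidates ⊆ {G,Y}.
size 0: {}; under {} P still reaches {G,M,Y,Z} ∋ M.
{Y}: P⊥M given {Y} in G with P→· removed — back-door holds.
P(M|do(P)) = Σ_{Y} P(M|P,Y)·P(Y).

P(M|do(P)): backdoor, adjust for {Y}.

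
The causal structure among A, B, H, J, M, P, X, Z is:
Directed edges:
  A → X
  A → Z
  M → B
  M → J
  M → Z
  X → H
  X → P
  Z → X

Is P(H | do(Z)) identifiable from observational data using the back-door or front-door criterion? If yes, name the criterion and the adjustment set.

desc(Z)\{Z}={H,P,X}; candidates ⊆ {A,B,J,M}.
size 0: {}; under {} Z still reaches {A,B,H,J,M,P,X} ∋ H.
{A}: Z⊥H given {A} in G with Z→· removed — back-door holds.
P(H|do(Z)) = Σ_{A} P(H|Z,A)·P(A).

P(H|do(Z)): backdoor, adjust for {A}.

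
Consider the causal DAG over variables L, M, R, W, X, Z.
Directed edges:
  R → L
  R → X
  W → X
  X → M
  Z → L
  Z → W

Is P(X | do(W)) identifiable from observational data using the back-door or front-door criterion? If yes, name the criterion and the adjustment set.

desc(W)\{W}={M,X}; candidates ⊆ {L,R,Z}.
∅: W⊥X given ∅ in G with W→· removed — back-door holds.
P(X|do(W)) = P(X|W) — no adjustment needed.

P(X|do(W)): backdoor, adjust for ∅.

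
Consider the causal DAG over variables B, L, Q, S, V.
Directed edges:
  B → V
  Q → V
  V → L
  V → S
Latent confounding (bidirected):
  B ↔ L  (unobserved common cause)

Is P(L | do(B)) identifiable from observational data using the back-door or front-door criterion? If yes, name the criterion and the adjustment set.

desc(B)\{B}={L,S,V}; candidates ⊆ {Q}.
B↔L: latent back-door arc(s) into B.
size 0: {}; under {} B still reaches {L} ∋ L.
size 1: {Q}; under {Q} B still reaches {L} ∋ L.
B↔L cannot be blocked by any observed set — no back-door set.
{V}: (i) intercepts every directed B→L path; (ii) no back-door B→{V}; (iii) {B} blocks every back-door {V}→L. Front-door holds.
P(L|do(B)) = Σ_{V} P(V|B) Σ_{B'} P(L|V,B')P(B').

P(L|do(B)): frontdoor, adjust for {V}.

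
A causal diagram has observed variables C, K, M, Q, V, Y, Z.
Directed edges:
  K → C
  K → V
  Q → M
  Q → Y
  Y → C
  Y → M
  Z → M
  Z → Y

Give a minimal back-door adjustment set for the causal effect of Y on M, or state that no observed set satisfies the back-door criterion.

desc(Y)\{Y}={C,M}; candidates ⊆ {K,Q,V,Z}.
size 0: {}; under {} Y still reaches {M,Q,Z} ∋ M.
size 1: {K}, {Q}, {V} …(+1); under {K} Y still reaches {M,Q,Z} ∋ M.
{Q,Z}: Y⊥M given {Q,Z} in G with Y→· removed — back-door holds.

Y→M: minimal back-door set {Q, Z}.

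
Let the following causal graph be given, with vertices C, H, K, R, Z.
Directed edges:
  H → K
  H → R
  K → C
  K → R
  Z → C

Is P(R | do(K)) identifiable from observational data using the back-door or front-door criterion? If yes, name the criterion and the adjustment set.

P(R|do(K)): backdoor, adjust for {H}.

desc(K)\{K}={C,R}; candidates ⊆ {H,Z}.
size 0: {}; under {} K still reaches {H,R} ∋ R.
{H}: K⊥R given {H} in G with K→· removed — back-door holds.
P(R|do(K)) = Σ_{H} P(R|K,H)·P(H).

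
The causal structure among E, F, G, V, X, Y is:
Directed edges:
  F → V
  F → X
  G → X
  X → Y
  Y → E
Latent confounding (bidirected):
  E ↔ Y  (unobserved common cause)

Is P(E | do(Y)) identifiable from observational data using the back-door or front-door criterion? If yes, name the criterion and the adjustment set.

P(E|do(Y)): not identifiable (no BD/FD set).

desc(Y)\{Y}={E}; candidates ⊆ {F,G,V,X}.
Y↔E: latent back-door arc(s) into Y.
size 0: {}; under {} Y still reaches {E,F,G,V,X} ∋ E.
size 1: {F}, {G}, {V} …(+1); under {F} Y still reaches {E,G,X} ∋ E.
size 2: {F,G}, {F,V}, {F,X} …(+3); under {F,G} Y still reaches {E,X} ∋ E.
Y↔E cannot be blocked by any observed set — no back-door set.
No mediator lies on a directed Y→…→E path.
Neither criterion identifies P(E|do(Y)) in this graph.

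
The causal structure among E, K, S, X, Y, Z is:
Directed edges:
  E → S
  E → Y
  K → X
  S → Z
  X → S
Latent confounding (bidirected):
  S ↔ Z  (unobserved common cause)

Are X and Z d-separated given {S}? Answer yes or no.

No — X and Z are d-connected given {S}.

Bayes-Ball from X | {S} reaches {E,K,Y,Z}.
Z ∈ reach(X|{S}) ⇒ X ⊥̸ Z | {S}.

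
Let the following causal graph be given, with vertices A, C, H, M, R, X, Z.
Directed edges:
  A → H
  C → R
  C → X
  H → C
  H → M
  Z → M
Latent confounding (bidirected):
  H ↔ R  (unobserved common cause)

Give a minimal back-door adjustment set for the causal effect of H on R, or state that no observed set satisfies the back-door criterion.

H→R: no observed back-door set.

desc(H)\{H}={C,M,R,X}; candidates ⊆ {A,Z}.
H↔R: latent back-door arc(s) into H.
size 0: {}; under {} H still reaches {A,R} ∋ R.
size 1: {A}, {Z}; under {A} H still reaches {R} ∋ R.
size 2: {A,Z}; under {A,Z} H still reaches {R} ∋ R.
H↔R cannot be blocked by any observed set — no back-door set.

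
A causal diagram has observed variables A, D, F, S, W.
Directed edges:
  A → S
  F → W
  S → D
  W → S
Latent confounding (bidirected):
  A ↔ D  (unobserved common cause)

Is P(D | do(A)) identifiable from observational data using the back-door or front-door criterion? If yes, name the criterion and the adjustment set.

desc(A)\{A}={D,S}; candidates ⊆ {F,W}.
A↔D: latent back-door arc(s) into A.
size 0: {}; under {} A still reaches {D} ∋ D.
size 1: {F}, {W}; under {F} A still reaches {D} ∋ D.
size 2: {F,W}; under {F,W} A still reaches {D} ∋ D.
A↔D cannot be blocked by any observed set — no back-door set.
{S}: (i) intercepts every directed A→D path; (ii) no back-door A→{S}; (iii) {A} blocks every back-door {S}→D. Front-door holds.
P(D|do(A)) = Σ_{S} P(S|A) Σ_{A'} P(D|S,A')P(A').

P(D|do(A)): frontdoor, adjust for {S}.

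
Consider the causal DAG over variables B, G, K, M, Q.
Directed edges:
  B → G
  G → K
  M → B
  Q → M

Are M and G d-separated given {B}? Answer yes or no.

Bayes-Ball from M | {B} reaches {Q}.
G ∉ reach(M|{B}) ⇒ M ⊥ G | {B}.

Yes — M ⊥ G | {B}.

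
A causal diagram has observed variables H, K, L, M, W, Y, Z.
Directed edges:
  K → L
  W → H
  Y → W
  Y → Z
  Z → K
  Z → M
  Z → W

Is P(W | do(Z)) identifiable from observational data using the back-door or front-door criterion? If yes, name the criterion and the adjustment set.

desc(Z)\{Z}={H,K,L,M,W}; candidates ⊆ {Y}.
size 0: {}; under {} Z still reaches {H,W,Y} ∋ W.
{Y}: Z⊥W given {Y} in G with Z→· removed — back-door holds.
P(W|do(Z)) = Σ_{Y} P(W|Z,Y)·P(Y).

P(W|do(Z)): backdoor, adjust for {Y}.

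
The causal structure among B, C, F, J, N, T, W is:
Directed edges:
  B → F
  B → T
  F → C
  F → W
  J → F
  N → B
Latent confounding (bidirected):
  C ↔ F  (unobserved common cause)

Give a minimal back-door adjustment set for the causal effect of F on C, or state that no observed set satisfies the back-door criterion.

F→C: no observed back-door set.

desc(F)\{F}={C,W}; candidates ⊆ {B,J,N,T}.
F↔C: latent back-door arc(s) into F.
size 0: {}; under {} F still reaches {B,C,J,N,T} ∋ C.
size 1: {B}, {J}, {N} …(+1); under {B} F still reaches {C,J} ∋ C.
size 2: {B,J}, {B,N}, {B,T} …(+3); under {B,J} F still reaches {C} ∋ C.
F↔C cannot be blocked by any observed set — no back-door set.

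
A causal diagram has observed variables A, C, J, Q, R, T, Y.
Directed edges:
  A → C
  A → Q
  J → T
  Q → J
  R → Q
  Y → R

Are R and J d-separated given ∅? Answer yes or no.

Bayes-Ball from R | ∅ reaches {J,Q,T,Y}.
J ∈ reach(R|∅) ⇒ R ⊥̸ J | ∅.

No — R and J are d-connected given ∅.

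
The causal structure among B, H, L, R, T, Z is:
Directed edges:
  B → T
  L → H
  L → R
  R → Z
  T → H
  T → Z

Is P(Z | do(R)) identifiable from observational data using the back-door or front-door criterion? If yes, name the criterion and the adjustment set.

desc(R)\{R}={Z}; candidates ⊆ {B,H,L,T}.
∅: R⊥Z given ∅ in G with R→· removed — back-door holds.
P(Z|do(R)) = P(Z|R) — no adjustment needed.

P(Z|do(R)): backdoor, adjust for ∅.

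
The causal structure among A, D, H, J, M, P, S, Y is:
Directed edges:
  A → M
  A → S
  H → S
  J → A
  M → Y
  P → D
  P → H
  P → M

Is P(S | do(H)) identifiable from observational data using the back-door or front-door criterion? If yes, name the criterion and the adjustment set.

P(S|do(H)): backdoor, adjust for ∅.

desc(H)\{H}={S}; candidates ⊆ {A,D,J,M,P,Y}.
∅: H⊥S given ∅ in G with H→· removed — back-door holds.
P(S|do(H)) = P(S|H) — no adjustment needed.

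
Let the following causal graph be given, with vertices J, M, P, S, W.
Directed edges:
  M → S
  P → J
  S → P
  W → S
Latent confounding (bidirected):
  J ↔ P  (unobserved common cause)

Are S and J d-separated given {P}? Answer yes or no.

No — S and J are d-connected given {P}.

Bayes-Ball from S | {P} reaches {J,M,W}.
J ∈ reach(S|{P}) ⇒ S ⊥̸ J | {P}.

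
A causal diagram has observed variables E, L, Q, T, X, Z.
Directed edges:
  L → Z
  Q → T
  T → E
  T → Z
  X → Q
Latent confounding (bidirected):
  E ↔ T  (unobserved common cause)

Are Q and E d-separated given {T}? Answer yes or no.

Bayes-Ball from Q | {T} reaches {E,X}.
E ∈ reach(Q|{T}) ⇒ Q ⊥̸ E | {T}.

No — Q and E are d-connected given {T}.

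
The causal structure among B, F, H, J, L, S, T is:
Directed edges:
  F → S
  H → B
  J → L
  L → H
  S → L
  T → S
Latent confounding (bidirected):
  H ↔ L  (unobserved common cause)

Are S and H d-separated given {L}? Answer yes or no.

No — S and H are d-connected given {L}.

Bayes-Ball from S | {L} reaches {B,F,H,J,T}.
H ∈ reach(S|{L}) ⇒ S ⊥̸ H | {L}.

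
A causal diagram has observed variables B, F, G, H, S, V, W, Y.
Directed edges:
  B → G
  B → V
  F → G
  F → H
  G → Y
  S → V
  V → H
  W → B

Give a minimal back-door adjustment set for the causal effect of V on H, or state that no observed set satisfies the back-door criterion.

desc(V)\{V}={H}; candidates ⊆ {B,F,G,S,W,Y}.
∅: V⊥H given ∅ in G with V→· removed — back-door holds.

V→H: minimal back-door set ∅.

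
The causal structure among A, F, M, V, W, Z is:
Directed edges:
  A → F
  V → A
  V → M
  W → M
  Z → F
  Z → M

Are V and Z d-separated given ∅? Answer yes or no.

Yes — V ⊥ Z | ∅.

Bayes-Ball from V | ∅ reaches {A,F,M}.
Z ∉ reach(V|∅) ⇒ V ⊥ Z | ∅.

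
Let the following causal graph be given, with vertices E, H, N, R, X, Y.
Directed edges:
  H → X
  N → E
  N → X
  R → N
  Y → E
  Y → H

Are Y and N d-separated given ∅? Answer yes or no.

Bayes-Ball from Y | ∅ reaches {E,H,X}.
N ∉ reach(Y|∅) ⇒ Y ⊥ N | ∅.

Yes — Y ⊥ N | ∅.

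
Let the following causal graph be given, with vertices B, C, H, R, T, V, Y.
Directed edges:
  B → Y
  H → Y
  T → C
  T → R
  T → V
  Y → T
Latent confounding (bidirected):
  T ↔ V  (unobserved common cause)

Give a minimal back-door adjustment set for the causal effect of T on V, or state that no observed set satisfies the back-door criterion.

desc(T)\{T}={C,R,V}; candidates ⊆ {B,H,Y}.
T↔V: latent back-door arc(s) into T.
size 0: {}; under {} T still reaches {B,H,V,Y} ∋ V.
size 1: {B}, {H}, {Y}; under {B} T still reaches {H,V,Y} ∋ V.
size 2: {B,H}, {B,Y}, {H,Y}; under {B,H} T still reaches {V,Y} ∋ V.
T↔V cannot be blocked by any observed set — no back-door set.

T→V: no observed back-door set.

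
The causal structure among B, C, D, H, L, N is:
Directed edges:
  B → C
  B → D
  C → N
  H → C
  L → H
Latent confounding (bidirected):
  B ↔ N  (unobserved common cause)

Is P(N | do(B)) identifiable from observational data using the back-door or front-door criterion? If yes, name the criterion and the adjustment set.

desc(B)\{B}={C,D,N}; candidates ⊆ {H,L}.
B↔N: latent back-door arc(s) into B.
size 0: {}; under {} B still reaches {N} ∋ N.
size 1: {H}, {L}; under {H} B still reaches {N} ∋ N.
size 2: {H,L}; under {H,L} B still reaches {N} ∋ N.
B↔N cannot be blocked by any observed set — no back-door set.
{C}: (i) intercepts every directed B→N path; (ii) no back-door B→{C}; (iii) {B} blocks every back-door {C}→N. Front-door holds.
P(N|do(B)) = Σ_{C} P(C|B) Σ_{B'} P(N|C,B')P(B').

P(N|do(B)): frontdoor, adjust for {C}.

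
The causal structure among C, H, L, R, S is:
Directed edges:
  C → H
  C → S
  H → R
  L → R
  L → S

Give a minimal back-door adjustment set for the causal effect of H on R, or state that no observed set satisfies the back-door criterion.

desc(H)\{H}={R}; candidates ⊆ {C,L,S}.
∅: H⊥R given ∅ in G with H→· removed — back-door holds.

H→R: minimal back-door set ∅.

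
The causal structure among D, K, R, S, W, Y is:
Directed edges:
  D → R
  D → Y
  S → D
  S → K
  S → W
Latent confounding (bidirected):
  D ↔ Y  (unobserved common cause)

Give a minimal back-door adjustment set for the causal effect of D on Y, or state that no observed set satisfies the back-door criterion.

desc(D)\{D}={R,Y}; candidates ⊆ {K,S,W}.
D↔Y: latent back-door arc(s) into D.
size 0: {}; under {} D still reaches {K,S,W,Y} ∋ Y.
size 1: {K}, {S}, {W}; under {K} D still reaches {S,W,Y} ∋ Y.
size 2: {K,S}, {K,W}, {S,W}; under {K,S} D still reaches {Y} ∋ Y.
D↔Y cannot be blocked by any observed set — no back-door set.

D→Y: no observed back-door set.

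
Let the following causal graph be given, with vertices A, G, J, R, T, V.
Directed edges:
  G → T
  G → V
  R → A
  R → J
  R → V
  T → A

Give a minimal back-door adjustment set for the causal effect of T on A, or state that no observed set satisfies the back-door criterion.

desc(T)\{T}={A}; candidates ⊆ {G,J,R,V}.
∅: T⊥A given ∅ in G with T→· removed — back-door holds.

T→A: minimal back-door set ∅.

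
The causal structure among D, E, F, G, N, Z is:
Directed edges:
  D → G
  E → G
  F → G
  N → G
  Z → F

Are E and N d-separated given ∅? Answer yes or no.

Bayes-Ball from E | ∅ reaches {G}.
N ∉ reach(E|∅) ⇒ E ⊥ N | ∅.

Yes — E ⊥ N | ∅.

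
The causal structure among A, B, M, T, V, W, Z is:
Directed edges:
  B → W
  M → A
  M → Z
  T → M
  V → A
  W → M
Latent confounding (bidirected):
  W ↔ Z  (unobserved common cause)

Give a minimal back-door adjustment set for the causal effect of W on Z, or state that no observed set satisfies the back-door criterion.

W→Z: no observed back-door set.

desc(W)\{W}={A,M,Z}; candidates ⊆ {B,T,V}.
W↔Z: latent back-door arc(s) into W.
size 0: {}; under {} W still reaches {B,Z} ∋ Z.
size 1: {B}, {T}, {V}; under {B} W still reaches {Z} ∋ Z.
size 2: {B,T}, {B,V}, {T,V}; under {B,T} W still reaches {Z} ∋ Z.
W↔Z cannot be blocked by any observed set — no back-door set.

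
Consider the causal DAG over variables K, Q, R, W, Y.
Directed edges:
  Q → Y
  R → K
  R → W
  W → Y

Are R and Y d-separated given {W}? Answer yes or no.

Yes — R ⊥ Y | {W}.

Bayes-Ball from R | {W} reaches {K}.
Y ∉ reach(R|{W}) ⇒ R ⊥ Y | {W}.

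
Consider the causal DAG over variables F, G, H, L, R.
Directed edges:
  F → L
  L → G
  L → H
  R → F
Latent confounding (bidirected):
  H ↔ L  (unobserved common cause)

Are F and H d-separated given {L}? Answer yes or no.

Bayes-Ball from F | {L} reaches {H,R}.
H ∈ reach(F|{L}) ⇒ F ⊥̸ H | {L}.

No — F and H are d-connected given {L}.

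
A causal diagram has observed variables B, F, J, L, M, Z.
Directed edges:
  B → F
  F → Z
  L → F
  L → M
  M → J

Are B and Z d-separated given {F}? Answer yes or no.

Yes — B ⊥ Z | {F}.

Bayes-Ball from B | {F} reaches {J,L,M}.
Z ∉ reach(B|{F}) ⇒ B ⊥ Z | {F}.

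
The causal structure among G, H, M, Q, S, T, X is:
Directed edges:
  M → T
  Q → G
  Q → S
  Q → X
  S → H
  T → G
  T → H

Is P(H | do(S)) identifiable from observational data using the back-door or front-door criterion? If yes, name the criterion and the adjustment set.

desc(S)\{S}={H}; candidates ⊆ {G,M,Q,T,X}.
∅: S⊥H given ∅ in G with S→· removed — back-door holds.
P(H|do(S)) = P(H|S) — no adjustment needed.

P(H|do(S)): backdoor, adjust for ∅.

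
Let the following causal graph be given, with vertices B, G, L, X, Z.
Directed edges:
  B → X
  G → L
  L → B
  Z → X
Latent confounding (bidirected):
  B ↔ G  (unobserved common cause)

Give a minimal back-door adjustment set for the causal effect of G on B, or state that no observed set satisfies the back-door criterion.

desc(G)\{G}={B,L,X}; candidates ⊆ {Z}.
G↔B: latent back-door arc(s) into G.
size 0: {}; under {} G still reaches {B,X} ∋ B.
size 1: {Z}; under {Z} G still reaches {B,X} ∋ B.
G↔B cannot be blocked by any observed set — no back-door set.

G→B: no observed back-door set.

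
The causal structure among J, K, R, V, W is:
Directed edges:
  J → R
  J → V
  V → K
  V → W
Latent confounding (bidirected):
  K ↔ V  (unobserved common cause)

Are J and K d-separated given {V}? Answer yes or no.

No — J and K are d-connected given {V}.

Bayes-Ball from J | {V} reaches {K,R}.
K ∈ reach(J|{V}) ⇒ J ⊥̸ K | {V}.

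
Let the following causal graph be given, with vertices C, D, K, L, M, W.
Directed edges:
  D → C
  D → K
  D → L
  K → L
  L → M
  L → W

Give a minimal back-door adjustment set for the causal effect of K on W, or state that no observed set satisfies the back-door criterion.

K→W: minimal back-door set {D}.

desc(K)\{K}={L,M,W}; candidates ⊆ {C,D}.
size 0: {}; under {} K still reaches {C,D,L,M,W} ∋ W.
{D}: K⊥W given {D} in G with K→· removed — back-door holds.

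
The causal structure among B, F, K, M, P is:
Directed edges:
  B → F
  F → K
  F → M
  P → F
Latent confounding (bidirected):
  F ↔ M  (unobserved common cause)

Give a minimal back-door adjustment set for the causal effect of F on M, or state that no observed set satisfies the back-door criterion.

desc(F)\{F}={K,M}; candidates ⊆ {B,P}.
F↔M: latent back-door arc(s) into F.
size 0: {}; under {} F still reaches {B,M,P} ∋ M.
size 1: {B}, {P}; under {B} F still reaches {M,P} ∋ M.
size 2: {B,P}; under {B,P} F still reaches {M} ∋ M.
F↔M cannot be blocked by any observed set — no back-door set.

F→M: no observed back-door set.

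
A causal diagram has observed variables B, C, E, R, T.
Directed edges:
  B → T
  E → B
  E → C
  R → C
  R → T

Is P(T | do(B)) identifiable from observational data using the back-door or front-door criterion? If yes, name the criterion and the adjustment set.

desc(B)\{B}={T}; candidates ⊆ {C,E,R}.
∅: B⊥T given ∅ in G with B→· removed — back-door holds.
P(T|do(B)) = P(T|B) — no adjustment needed.

P(T|do(B)): backdoor, adjust for ∅.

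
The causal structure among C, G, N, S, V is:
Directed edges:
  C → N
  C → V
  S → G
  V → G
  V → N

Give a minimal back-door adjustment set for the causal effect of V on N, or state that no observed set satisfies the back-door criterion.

V→N: minimal back-door set {C}.

desc(V)\{V}={G,N}; candidates ⊆ {C,S}.
size 0: {}; under {} V still reaches {C,N} ∋ N.
{C}: V⊥N given {C} in G with V→· removed — back-door holds.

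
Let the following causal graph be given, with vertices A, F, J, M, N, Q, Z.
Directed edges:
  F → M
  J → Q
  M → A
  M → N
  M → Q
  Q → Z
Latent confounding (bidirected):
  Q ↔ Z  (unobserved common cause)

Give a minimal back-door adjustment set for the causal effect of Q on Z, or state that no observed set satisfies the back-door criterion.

Q→Z: no observed back-door set.

desc(Q)\{Q}={Z}; candidates ⊆ {A,F,J,M,N}.
Q↔Z: latent back-door arc(s) into Q.
size 0: {}; under {} Q still reaches {A,F,J,M,N,Z} ∋ Z.
size 1: {A}, {F}, {J} …(+2); under {A} Q still reaches {F,J,M,N,Z} ∋ Z.
size 2: {A,F}, {A,J}, {A,M} …(+7); under {A,F} Q still reaches {J,M,N,Z} ∋ Z.
Q↔Z cannot be blocked by any observed set — no back-door set.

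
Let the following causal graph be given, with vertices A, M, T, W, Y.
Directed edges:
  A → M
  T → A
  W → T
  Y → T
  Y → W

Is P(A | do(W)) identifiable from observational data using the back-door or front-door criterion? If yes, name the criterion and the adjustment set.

desc(W)\{W}={A,M,T}; candidates ⊆ {Y}.
size 0: {}; under {} W still reaches {A,M,T,Y} ∋ A.
{Y}: W⊥A given {Y} in G with W→· removed — back-door holds.
P(A|do(W)) = Σ_{Y} P(A|W,Y)·P(Y).

P(A|do(W)): backdoor, adjust for {Y}.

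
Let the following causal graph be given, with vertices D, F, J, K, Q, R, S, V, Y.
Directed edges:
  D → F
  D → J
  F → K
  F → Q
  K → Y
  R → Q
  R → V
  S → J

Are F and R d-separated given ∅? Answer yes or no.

Yes — F ⊥ R | ∅.

Bayes-Ball from F | ∅ reaches {D,J,K,Q,Y}.
R ∉ reach(F|∅) ⇒ F ⊥ R | ∅.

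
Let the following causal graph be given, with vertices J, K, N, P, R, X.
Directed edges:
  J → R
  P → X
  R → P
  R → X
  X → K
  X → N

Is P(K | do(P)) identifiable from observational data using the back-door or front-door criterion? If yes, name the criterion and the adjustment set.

desc(P)\{P}={K,N,X}; candidates ⊆ {J,R}.
size 0: {}; under {} P still reaches {J,K,N,R,X} ∋ K.
{R}: P⊥K given {R} in G with P→· removed — back-door holds.
P(K|do(P)) = Σ_{R} P(K|P,R)·P(R).

P(K|do(P)): backdoor, adjust for {R}.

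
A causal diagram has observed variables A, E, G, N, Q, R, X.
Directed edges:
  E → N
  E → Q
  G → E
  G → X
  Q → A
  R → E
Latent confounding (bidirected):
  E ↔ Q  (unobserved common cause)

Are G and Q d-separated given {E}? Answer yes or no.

Bayes-Ball from G | {E} reaches {A,Q,R,X}.
Q ∈ reach(G|{E}) ⇒ G ⊥̸ Q | {E}.

No — G and Q are d-connected given {E}.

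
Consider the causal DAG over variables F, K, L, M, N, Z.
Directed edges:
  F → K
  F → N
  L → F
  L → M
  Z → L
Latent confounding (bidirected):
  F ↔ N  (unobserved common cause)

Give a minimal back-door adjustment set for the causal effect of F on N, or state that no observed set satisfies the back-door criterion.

desc(F)\{F}={K,N}; candidates ⊆ {L,M,Z}.
F↔N: latent back-door arc(s) into F.
size 0: {}; under {} F still reaches {L,M,N,Z} ∋ N.
size 1: {L}, {M}, {Z}; under {L} F still reaches {N} ∋ N.
size 2: {L,M}, {L,Z}, {M,Z}; under {L,M} F still reaches {N} ∋ N.
F↔N cannot be blocked by any observed set — no back-door set.

F→N: no observed back-door set.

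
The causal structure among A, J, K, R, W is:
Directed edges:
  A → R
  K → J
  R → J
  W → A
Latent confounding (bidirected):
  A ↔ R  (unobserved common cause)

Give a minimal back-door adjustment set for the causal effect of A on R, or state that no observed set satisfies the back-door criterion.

A→R: no observed back-door set.

desc(A)\{A}={J,R}; candidates ⊆ {K,W}.
A↔R: latent back-door arc(s) into A.
size 0: {}; under {} A still reaches {J,R,W} ∋ R.
size 1: {K}, {W}; under {K} A still reaches {J,R,W} ∋ R.
size 2: {K,W}; under {K,W} A still reaches {J,R} ∋ R.
A↔R cannot be blocked by any observed set — no back-door set.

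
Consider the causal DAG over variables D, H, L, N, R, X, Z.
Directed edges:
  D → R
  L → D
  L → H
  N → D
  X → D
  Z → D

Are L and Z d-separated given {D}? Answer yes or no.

Bayes-Ball from L | {D} reaches {H,N,X,Z}.
Z ∈ reach(L|{D}) ⇒ L ⊥̸ Z | {D}.

No — L and Z are d-connected given {D}.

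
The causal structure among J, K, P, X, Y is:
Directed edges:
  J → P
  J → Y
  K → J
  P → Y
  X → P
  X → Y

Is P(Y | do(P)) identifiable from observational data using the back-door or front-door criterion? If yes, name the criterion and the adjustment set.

P(Y|do(P)): backdoor, adjust for {J, X}.

desc(P)\{P}={Y}; candidates ⊆ {J,K,X}.
size 0: {}; under {} P still reaches {J,K,X,Y} ∋ Y.
size 1: {J}, {K}, {X}; under {J} P still reaches {X,Y} ∋ Y.
{J,X}: P⊥Y given {J,X} in G with P→· removed — back-door holds.
P(Y|do(P)) = Σ_{J,X} P(Y|P,J,X)·P(J,X).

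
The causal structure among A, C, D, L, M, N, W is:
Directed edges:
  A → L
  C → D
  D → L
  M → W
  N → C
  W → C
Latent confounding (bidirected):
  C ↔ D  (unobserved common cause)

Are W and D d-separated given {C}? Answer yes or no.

No — W and D are d-connected given {C}.

Bayes-Ball from W | {C} reaches {D,L,M,N}.
D ∈ reach(W|{C}) ⇒ W ⊥̸ D | {C}.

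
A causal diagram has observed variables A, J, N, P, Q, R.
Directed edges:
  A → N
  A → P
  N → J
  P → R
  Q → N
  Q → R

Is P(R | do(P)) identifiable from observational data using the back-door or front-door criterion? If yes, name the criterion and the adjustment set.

P(R|do(P)): backdoor, adjust for ∅.

desc(P)\{P}={R}; candidates ⊆ {A,J,N,Q}.
∅: P⊥R given ∅ in G with P→· removed — back-door holds.
P(R|do(P)) = P(R|P) — no adjustment needed.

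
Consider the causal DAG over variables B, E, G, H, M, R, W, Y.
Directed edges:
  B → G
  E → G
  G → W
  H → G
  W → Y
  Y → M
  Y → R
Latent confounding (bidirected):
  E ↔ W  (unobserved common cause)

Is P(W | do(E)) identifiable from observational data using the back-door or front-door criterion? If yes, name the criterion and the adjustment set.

desc(E)\{E}={G,M,R,W,Y}; candidates ⊆ {B,H}.
E↔W: latent back-door arc(s) into E.
size 0: {}; under {} E still reaches {M,R,W,Y} ∋ W.
size 1: {B}, {H}; under {B} E still reaches {M,R,W,Y} ∋ W.
size 2: {B,H}; under {B,H} E still reaches {M,R,W,Y} ∋ W.
E↔W cannot be blocked by any observed set — no back-door set.
{G}: (i) intercepts every directed E→W path; (ii) no back-door E→{G}; (iii) {E} blocks every back-door {G}→W. Front-door holds.
P(W|do(E)) = Σ_{G} P(G|E) Σ_{E'} P(W|G,E')P(E').

P(W|do(E)): frontdoor, adjust for {G}.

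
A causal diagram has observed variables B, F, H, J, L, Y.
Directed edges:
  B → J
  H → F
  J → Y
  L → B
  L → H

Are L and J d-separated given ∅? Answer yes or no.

No — L and J are d-connected given ∅.

Bayes-Ball from L | ∅ reaches {B,F,H,J,Y}.
J ∈ reach(L|∅) ⇒ L ⊥̸ J | ∅.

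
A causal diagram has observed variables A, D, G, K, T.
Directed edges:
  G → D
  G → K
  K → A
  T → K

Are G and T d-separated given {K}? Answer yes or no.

Bayes-Ball from G | {K} reaches {D,T}.
T ∈ reach(G|{K}) ⇒ G ⊥̸ T | {K}.

No — G and T are d-connected given {K}.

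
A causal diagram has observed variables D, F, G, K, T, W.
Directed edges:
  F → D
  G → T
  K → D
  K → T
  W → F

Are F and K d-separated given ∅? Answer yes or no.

Bayes-Ball from F | ∅ reaches {D,W}.
K ∉ reach(F|∅) ⇒ F ⊥ K | ∅.

Yes — F ⊥ K | ∅.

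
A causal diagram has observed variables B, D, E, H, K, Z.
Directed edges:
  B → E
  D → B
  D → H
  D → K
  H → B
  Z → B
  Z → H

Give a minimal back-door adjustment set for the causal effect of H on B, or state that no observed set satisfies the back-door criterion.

H→B: minimal back-door set {D, Z}.

desc(H)\{H}={B,E}; candidates ⊆ {D,K,Z}.
size 0: {}; under {} H still reaches {B,D,E,K,Z} ∋ B.
size 1: {D}, {K}, {Z}; under {D} H still reaches {B,E,Z} ∋ B.
{D,Z}: H⊥B given {D,Z} in G with H→· removed — back-door holds.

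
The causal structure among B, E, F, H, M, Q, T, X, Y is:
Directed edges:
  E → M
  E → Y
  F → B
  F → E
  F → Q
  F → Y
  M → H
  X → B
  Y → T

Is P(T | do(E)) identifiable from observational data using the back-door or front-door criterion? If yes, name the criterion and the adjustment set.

P(T|do(E)): backdoor, adjust for {F}.

desc(E)\{E}={H,M,T,Y}; candidates ⊆ {B,F,Q,X}.
size 0: {}; under {} E still reaches {B,F,Q,T,Y} ∋ T.
{F}: E⊥T given {F} in G with E→· removed — back-door holds.
P(T|do(E)) = Σ_{F} P(T|E,F)·P(F).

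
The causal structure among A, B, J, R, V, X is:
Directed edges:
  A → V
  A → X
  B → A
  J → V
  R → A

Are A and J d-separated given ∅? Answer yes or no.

Yes — A ⊥ J | ∅.

Bayes-Ball from A | ∅ reaches {B,R,V,X}.
J ∉ reach(A|∅) ⇒ A ⊥ J | ∅.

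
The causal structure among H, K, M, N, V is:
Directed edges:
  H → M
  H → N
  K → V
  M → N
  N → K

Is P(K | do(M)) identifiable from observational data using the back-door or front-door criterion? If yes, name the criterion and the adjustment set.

P(K|do(M)): backdoor, adjust for {H}.

desc(M)\{M}={K,N,V}; candidates ⊆ {H}.
size 0: {}; under {} M still reaches {H,K,N,V} ∋ K.
{H}: M⊥K given {H} in G with M→· removed — back-door holds.
P(K|do(M)) = Σ_{H} P(K|M,H)·P(H).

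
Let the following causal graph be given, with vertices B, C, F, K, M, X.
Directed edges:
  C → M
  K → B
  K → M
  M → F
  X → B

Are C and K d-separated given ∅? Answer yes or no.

Bayes-Ball from C | ∅ reaches {F,M}.
K ∉ reach(C|∅) ⇒ C ⊥ K | ∅.

Yes — C ⊥ K | ∅.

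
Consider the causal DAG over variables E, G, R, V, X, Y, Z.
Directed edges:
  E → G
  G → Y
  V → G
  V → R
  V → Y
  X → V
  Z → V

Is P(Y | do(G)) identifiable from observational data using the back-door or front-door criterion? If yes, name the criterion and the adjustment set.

desc(G)\{G}={Y}; candidates ⊆ {E,R,V,X,Z}.
size 0: {}; under {} G still reaches {E,R,V,X,Y,Z} ∋ Y.
{V}: G⊥Y given {V} in G with G→· removed — back-door holds.
P(Y|do(G)) = Σ_{V} P(Y|G,V)·P(V).

P(Y|do(G)): backdoor, adjust for {V}.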